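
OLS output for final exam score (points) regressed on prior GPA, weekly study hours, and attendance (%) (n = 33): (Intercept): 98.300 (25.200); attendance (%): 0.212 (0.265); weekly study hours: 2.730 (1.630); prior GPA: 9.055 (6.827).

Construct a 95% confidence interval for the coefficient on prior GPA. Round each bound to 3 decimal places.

Read off: b = 9.055, SE = 6.827 for prior GPA.
df = n − k − 1 = 33 − 3 − 1 = 29.
t* = t_{0.025, 29} = 2.04523.
Margin = t* × SE = 2.04523 × 6.827 = 13.96278.
CI: 9.055 ± 13.96278 → (-4.908, 23.018).

(-4.908, 23.018)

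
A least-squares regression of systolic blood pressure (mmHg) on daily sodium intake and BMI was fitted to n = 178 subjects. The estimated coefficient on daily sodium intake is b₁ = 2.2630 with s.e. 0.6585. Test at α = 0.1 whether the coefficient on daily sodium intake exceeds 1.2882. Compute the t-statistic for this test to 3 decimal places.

H₀: β₁ = 1.2882 vs H₁: β₁ > 1.2882.
t = (b₁ − β₁⁰)/SE = (2.2630 − 1.2882) / 0.6585 = 1.480.
df = n − k − 1 = 178 − 2 − 1 = 175.
One-sided p ≈ 0.0703, which is < 0.1, so reject H₀.
There is evidence that the true slope on daily sodium intake exceeds 1.2882 mmHg per unit, holding the other predictors fixed.

t = 1.480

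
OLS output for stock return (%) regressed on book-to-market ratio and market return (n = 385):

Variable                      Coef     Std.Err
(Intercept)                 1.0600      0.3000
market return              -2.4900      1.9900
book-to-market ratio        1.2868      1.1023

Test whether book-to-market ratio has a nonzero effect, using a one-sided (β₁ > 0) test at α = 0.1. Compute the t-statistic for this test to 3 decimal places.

Read off: b = 1.2868, SE = 1.1023 for book-to-market ratio.
H₀: β₁ = 0 vs H₁: β₁ > 0.
t = 1.2868 / 1.1023 = 1.167.
df = n − k − 1 = 385 − 2 − 1 = 382.
One-sided p ≈ 0.1219, which is ≥ 0.1, so fail to reject H₀.
The data do not give significant evidence that the true slope on book-to-market ratio is positive, holding the other predictors fixed.

t = 1.167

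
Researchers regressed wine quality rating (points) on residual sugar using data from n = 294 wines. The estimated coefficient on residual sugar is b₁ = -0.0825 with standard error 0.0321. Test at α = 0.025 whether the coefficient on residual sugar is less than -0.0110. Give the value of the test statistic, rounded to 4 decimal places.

H₀: β₁ = -0.0110 vs H₁: β₁ < -0.0110.
t = (b₁ − β₁⁰)/SE = (-0.0825 − (-0.0110)) / 0.0321 = -2.2274.
df = n − 2 = 294 − 2 = 292.
One-sided p ≈ 0.0133, which is < 0.025, so reject H₀.
There is evidence that the true slope on residual sugar is below -0.0110 points per unit.

t = -2.2274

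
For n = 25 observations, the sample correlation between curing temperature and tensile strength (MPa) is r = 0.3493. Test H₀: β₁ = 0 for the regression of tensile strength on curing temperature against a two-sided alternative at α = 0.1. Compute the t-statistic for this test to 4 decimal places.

t = 1.7878

t = r·√(n − 2)/√(1 − r²) = 0.3493·√23/√0.87799 = 1.7878.
df = n − 2 = 23.
Two-sided p ≈ 0.0870, which is < 0.1, so reject H₀.
There is evidence of a linear association between curing temperature and tensile strength.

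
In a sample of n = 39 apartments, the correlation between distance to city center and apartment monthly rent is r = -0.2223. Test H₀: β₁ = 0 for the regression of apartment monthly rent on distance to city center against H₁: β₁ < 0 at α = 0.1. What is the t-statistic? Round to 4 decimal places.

t = r·√(n − 2)/√(1 − r²) = -0.2223·√37/√0.950583 = -1.3869.
df = n − 2 = 37.
One-sided p ≈ 0.0869, which is < 0.1, so reject H₀.
There is evidence of a linear association between distance to city center and apartment monthly rent.

t = -1.3869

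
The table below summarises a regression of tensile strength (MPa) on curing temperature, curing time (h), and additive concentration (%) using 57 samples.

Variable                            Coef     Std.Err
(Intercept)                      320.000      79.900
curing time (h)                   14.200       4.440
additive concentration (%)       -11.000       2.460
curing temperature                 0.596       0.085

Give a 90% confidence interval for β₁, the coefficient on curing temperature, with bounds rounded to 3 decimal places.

Read off: b = 0.596, SE = 0.085 for curing temperature.
df = n − k − 1 = 57 − 3 − 1 = 53.
t* = t_{0.05, 53} = 1.674116.
Margin = t* × SE = 1.674116 × 0.085 = 0.14230.
CI: 0.596 ± 0.14230 → (0.454, 0.738).

(0.454, 0.738)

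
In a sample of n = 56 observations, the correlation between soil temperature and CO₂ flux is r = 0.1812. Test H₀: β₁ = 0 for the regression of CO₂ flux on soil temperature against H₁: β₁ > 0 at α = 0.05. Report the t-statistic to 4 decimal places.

t = r·√(n − 2)/√(1 − r²) = 0.1812·√54/√0.967167 = 1.3540.
df = n − 2 = 54.
One-sided p ≈ 0.0907, which is ≥ 0.05, so fail to reject H₀.
The data do not give significant evidence of a linear association between soil temperature and CO₂ flux.

t = 1.3540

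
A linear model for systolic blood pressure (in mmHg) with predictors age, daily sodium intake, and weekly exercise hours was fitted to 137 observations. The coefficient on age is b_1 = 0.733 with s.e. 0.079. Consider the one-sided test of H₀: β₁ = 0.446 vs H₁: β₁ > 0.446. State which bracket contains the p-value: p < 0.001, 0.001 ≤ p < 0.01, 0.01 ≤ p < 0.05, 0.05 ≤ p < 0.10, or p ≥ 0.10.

t = (0.733 − 0.446) / 0.079 = 3.633.
df = n − k − 1 = 137 − 3 − 1 = 133.
One-sided p = P(T_{133} > t) ≈ 0.0002.
So p < 0.001.

p < 0.001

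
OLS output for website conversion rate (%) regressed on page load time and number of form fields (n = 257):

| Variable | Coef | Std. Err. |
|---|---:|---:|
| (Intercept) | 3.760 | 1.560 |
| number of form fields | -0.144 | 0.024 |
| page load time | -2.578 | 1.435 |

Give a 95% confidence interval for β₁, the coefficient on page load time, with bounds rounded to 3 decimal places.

(-5.404, 0.248)

Read off: b = -2.578, SE = 1.435 for page load time.
df = n − k − 1 = 257 − 2 − 1 = 254.
t* = t_{0.025, 254} = 1.969348.
Margin = t* × SE = 1.969348 × 1.435 = 2.82601.
CI: -2.578 ± 2.82601 → (-5.404, 0.248).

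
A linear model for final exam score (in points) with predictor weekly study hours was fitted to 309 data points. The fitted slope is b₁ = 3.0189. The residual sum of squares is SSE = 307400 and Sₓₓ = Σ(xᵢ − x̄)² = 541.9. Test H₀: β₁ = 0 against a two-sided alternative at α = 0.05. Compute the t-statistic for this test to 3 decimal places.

t = 2.221

MSE = SSE/(n − 2) = 307400/307 = 1001.3.
SE(b₁) = √(MSE/Sₓₓ) = √(1001.3/541.9) = 1.35932.
t = 3.0189 / 1.35932 = 2.221.
df = n − 2 = 307.
Two-sided p ≈ 0.0271, which is < 0.05, so reject H₀.
There is evidence that weekly study hours is associated with final exam score.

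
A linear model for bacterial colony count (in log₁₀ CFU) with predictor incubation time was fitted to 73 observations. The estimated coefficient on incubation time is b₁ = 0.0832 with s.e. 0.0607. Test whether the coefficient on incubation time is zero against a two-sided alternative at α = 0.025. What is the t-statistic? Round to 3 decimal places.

H₀: β₁ = 0 vs H₁: β₁ ≠ 0.
t = (b₁ − β₁⁰)/SE = 0.0832 / 0.0607 = 1.371.
df = n − 2 = 73 − 2 = 71.
Two-sided p ≈ 0.1748, which is ≥ 0.025, so fail to reject H₀.
The data do not give significant evidence of an association between incubation time and bacterial colony count.

t = 1.371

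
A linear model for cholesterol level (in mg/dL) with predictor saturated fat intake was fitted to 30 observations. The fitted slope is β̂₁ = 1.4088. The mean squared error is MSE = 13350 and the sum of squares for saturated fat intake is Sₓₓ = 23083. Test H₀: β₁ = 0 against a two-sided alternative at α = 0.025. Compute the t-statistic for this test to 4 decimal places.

SE(β̂₁) = √(MSE/Sₓₓ) = √(13350/23083) = 0.760492.
t = 1.4088 / 0.760492 = 1.8525.
df = n − 2 = 28.
Two-sided p ≈ 0.0745, which is ≥ 0.025, so fail to reject H₀.
The data do not give significant evidence of an association between saturated fat intake and cholesterol level.

t = 1.8525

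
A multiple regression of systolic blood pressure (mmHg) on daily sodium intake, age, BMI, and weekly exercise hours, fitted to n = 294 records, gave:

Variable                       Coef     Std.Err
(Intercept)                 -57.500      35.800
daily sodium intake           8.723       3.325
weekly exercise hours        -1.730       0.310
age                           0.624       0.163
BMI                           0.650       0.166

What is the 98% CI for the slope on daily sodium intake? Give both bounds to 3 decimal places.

Read off: b = 8.723, SE = 3.325 for daily sodium intake.
df = n − k − 1 = 294 − 4 − 1 = 289.
t* = t_{0.01, 289} = 2.33932.
Margin = t* × SE = 2.33932 × 3.325 = 7.77824.
CI: 8.723 ± 7.77824 → (0.945, 16.501).

(0.945, 16.501)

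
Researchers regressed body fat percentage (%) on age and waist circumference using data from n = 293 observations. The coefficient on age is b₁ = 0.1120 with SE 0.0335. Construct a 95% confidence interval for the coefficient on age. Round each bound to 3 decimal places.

df = n − k − 1 = 293 − 2 − 1 = 290.
t* = t_{0.025, 290} = 1.968178.
Margin = t* × SE = 1.968178 × 0.0335 = 0.06593.
CI: 0.1120 ± 0.06593 → (0.046, 0.178).
With 95% confidence, each one-unit increase in age is associated with a change of between 0.046 and 0.178 % in body fat percentage, holding the other predictors fixed.

(0.046, 0.178)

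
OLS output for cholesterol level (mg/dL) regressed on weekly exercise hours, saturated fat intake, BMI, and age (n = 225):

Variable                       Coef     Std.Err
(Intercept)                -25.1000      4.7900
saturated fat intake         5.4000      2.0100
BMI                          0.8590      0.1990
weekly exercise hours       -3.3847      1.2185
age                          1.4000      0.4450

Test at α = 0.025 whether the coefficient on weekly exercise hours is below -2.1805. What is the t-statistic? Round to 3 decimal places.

Read off: b = -3.3847, SE = 1.2185 for weekly exercise hours.
H₀: β₁ = -2.1805 vs H₁: β₁ < -2.1805.
t = (-3.3847 − (-2.1805)) / 1.2185 = -0.988.
df = n − k − 1 = 225 − 4 − 1 = 220.
One-sided p ≈ 0.1621, which is ≥ 0.025, so fail to reject H₀.
The data do not give significant evidence that the true slope on weekly exercise hours is below -2.1805 mg/dL per unit, holding the other predictors fixed.

t = -0.988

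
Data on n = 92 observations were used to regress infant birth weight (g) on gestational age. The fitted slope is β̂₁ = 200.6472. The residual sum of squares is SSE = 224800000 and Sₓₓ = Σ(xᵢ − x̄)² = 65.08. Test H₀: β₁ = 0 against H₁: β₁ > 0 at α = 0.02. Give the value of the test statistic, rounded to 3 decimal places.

t = 1.024

MSE = SSE/(n − 2) = 224800000/90 = 2.49778e+06.
SE(β̂₁) = √(MSE/Sₓₓ) = √(2.49778e+06/65.08) = 195.908.
t = 200.6472 / 195.908 = 1.024.
df = n − 2 = 90.
One-sided p ≈ 0.1542, which is ≥ 0.02, so fail to reject H₀.
The data do not give significant evidence that the true slope on gestational age is positive.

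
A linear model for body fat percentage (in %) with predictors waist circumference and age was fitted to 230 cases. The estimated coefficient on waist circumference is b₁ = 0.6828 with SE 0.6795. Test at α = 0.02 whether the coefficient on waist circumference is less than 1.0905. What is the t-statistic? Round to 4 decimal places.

H₀: β₁ = 1.0905 vs H₁: β₁ < 1.0905.
t = (b₁ − β₁⁰)/SE = (0.6828 − 1.0905) / 0.6795 = -0.6000.
df = n − k − 1 = 230 − 2 − 1 = 227.
One-sided p ≈ 0.2746, which is ≥ 0.02, so fail to reject H₀.
The data do not give significant evidence that the true slope on waist circumference is below 1.0905 % per unit, holding the other predictors fixed.

t = -0.6000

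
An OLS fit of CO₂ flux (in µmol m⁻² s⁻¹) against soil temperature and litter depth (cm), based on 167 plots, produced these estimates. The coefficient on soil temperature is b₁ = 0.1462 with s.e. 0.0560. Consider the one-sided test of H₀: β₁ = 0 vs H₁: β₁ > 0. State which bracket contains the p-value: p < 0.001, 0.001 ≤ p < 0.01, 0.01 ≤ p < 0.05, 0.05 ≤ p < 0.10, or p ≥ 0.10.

0.001 ≤ p < 0.01

t = 0.1462 / 0.0560 = 2.611.
df = n − k − 1 = 167 − 2 − 1 = 164.
One-sided p = P(T_{164} > t) ≈ 0.0049.
So 0.001 ≤ p < 0.01.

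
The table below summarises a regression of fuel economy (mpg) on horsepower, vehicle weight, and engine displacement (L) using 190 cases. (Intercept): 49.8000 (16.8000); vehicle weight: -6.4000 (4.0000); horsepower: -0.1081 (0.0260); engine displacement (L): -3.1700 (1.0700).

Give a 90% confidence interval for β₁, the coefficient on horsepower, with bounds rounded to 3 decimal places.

(-0.151, -0.065)

Read off: b = -0.1081, SE = 0.0260 for horsepower.
df = n − k − 1 = 190 − 3 − 1 = 186.
t* = t_{0.05, 186} = 1.653087.
Margin = t* × SE = 1.653087 × 0.0260 = 0.04298.
CI: -0.1081 ± 0.04298 → (-0.151, -0.065).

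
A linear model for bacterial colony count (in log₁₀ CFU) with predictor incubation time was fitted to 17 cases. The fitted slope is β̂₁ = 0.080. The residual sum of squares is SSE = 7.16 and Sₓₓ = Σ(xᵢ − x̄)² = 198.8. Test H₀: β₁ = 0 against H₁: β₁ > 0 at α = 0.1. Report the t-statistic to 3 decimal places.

MSE = SSE/(n − 2) = 7.16/15 = 0.477333.
SE(β̂₁) = √(MSE/Sₓₓ) = √(0.477333/198.8) = 0.0490007.
t = 0.080 / 0.0490007 = 1.633.
df = n − 2 = 15.
One-sided p ≈ 0.0617, which is < 0.1, so reject H₀.
There is evidence that the true slope on incubation time is positive.

t = 1.633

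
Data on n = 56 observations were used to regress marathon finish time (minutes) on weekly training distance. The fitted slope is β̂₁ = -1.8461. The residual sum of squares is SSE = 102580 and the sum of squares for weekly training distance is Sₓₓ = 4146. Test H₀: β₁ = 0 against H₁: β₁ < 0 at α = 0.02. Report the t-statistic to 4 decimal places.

t = -2.7273

MSE = SSE/(n − 2) = 102580/54 = 1899.63.
SE(β̂₁) = √(MSE/Sₓₓ) = √(1899.63/4146) = 0.676893.
t = -1.8461 / 0.676893 = -2.7273.
df = n − 2 = 54.
One-sided p ≈ 0.0043, which is < 0.02, so reject H₀.
There is evidence that the true slope on weekly training distance is negative.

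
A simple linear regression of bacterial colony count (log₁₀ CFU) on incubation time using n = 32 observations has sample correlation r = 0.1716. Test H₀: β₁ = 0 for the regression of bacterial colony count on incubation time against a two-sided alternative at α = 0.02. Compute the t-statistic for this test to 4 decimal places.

t = r·√(n − 2)/√(1 − r²) = 0.1716·√30/√0.970553 = 0.9540.
df = n − 2 = 30.
Two-sided p ≈ 0.3477, which is ≥ 0.02, so fail to reject H₀.
The data do not give significant evidence of a linear association between incubation time and bacterial colony count.

t = 0.9540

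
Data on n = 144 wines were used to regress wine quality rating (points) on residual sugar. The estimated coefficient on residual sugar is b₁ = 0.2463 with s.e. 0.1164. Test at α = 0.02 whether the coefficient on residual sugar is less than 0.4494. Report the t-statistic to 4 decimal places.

H₀: β₁ = 0.4494 vs H₁: β₁ < 0.4494.
t = (b₁ − β₁⁰)/SE = (0.2463 − 0.4494) / 0.1164 = -1.7448.
df = n − 2 = 144 − 2 = 142.
One-sided p ≈ 0.0416, which is ≥ 0.02, so fail to reject H₀.
The data do not give significant evidence that the true slope on residual sugar is below 0.4494 points per unit.

t = -1.7448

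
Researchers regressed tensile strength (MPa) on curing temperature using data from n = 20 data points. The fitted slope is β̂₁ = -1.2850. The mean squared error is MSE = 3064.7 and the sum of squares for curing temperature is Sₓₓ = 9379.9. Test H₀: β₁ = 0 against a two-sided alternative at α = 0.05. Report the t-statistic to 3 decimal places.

SE(β̂₁) = √(MSE/Sₓₓ) = √(3064.7/9379.9) = 0.571604.
t = -1.2850 / 0.571604 = -2.248.
df = n − 2 = 18.
Two-sided p ≈ 0.0373, which is < 0.05, so reject H₀.
There is evidence that curing temperature is associated with tensile strength.

t = -2.248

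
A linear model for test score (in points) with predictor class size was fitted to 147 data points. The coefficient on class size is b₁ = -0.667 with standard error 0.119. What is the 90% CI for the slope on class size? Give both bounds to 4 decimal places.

df = n − 2 = 147 − 2 = 145.
t* = t_{0.05, 145} = 1.65543.
Margin = t* × SE = 1.65543 × 0.119 = 0.196996.
CI: -0.667 ± 0.196996 → (-0.8640, -0.4700).
With 90% confidence, each one-unit increase in class size is associated with a change of between -0.8640 and -0.4700 points in test score.

(-0.8640, -0.4700)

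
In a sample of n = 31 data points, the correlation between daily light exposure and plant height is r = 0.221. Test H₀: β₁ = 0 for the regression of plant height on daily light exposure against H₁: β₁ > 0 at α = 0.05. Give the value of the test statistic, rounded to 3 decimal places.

t = 1.220

t = r·√(n − 2)/√(1 − r²) = 0.221·√29/√0.951159 = 1.220.
df = n − 2 = 29.
One-sided p ≈ 0.1161, which is ≥ 0.05, so fail to reject H₀.
The data do not give significant evidence of a linear association between daily light exposure and plant height.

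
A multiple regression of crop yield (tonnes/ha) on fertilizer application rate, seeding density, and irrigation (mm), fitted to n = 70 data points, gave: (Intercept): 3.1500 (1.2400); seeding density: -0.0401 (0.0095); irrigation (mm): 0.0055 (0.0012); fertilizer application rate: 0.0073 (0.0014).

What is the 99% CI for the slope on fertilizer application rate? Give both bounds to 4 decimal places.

(0.0036, 0.0110)

Read off: b = 0.0073, SE = 0.0014 for fertilizer application rate.
df = n − k − 1 = 70 − 3 − 1 = 66.
t* = t_{0.005, 66} = 2.652394.
Margin = t* × SE = 2.652394 × 0.0014 = 0.003713.
CI: 0.0073 ± 0.003713 → (0.0036, 0.0110).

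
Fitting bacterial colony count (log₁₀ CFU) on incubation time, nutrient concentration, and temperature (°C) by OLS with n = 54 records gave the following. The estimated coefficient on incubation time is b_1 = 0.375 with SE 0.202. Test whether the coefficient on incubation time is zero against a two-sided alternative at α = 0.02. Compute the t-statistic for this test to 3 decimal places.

t = 1.856

H₀: β₁ = 0 vs H₁: β₁ ≠ 0.
t = (b_1 − β₁⁰)/SE = 0.375 / 0.202 = 1.856.
df = n − k − 1 = 54 − 3 − 1 = 50.
Two-sided p ≈ 0.0693, which is ≥ 0.02, so fail to reject H₀.
The data do not give significant evidence of an association between incubation time and bacterial colony count, after adjusting for the other predictors.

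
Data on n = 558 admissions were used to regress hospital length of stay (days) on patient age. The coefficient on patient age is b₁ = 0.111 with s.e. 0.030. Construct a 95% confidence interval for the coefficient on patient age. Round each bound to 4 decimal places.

(0.0521, 0.1699)

df = n − 2 = 558 − 2 = 556.
t* = t_{0.025, 556} = 1.96424.
Margin = t* × SE = 1.96424 × 0.030 = 0.058927.
CI: 0.111 ± 0.058927 → (0.0521, 0.1699).
With 95% confidence, each one-unit increase in patient age is associated with a change of between 0.0521 and 0.1699 days in hospital length of stay.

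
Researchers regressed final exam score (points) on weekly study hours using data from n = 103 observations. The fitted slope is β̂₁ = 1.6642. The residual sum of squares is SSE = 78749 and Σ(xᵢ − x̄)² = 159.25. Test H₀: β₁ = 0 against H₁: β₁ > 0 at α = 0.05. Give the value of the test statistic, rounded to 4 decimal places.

MSE = SSE/(n − 2) = 78749/101 = 779.693.
SE(β̂₁) = √(MSE/Sₓₓ) = √(779.693/159.25) = 2.2127.
t = 1.6642 / 2.2127 = 0.7521.
df = n − 2 = 101.
One-sided p ≈ 0.2269, which is ≥ 0.05, so fail to reject H₀.
The data do not give significant evidence that the true slope on weekly study hours is positive.

t = 0.7521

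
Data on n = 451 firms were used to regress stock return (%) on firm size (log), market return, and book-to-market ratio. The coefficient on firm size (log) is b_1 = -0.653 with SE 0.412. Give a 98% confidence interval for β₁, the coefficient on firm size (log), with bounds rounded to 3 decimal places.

(-1.615, 0.309)

df = n − k − 1 = 451 − 3 − 1 = 447.
t* = t_{0.01, 447} = 2.334719.
Margin = t* × SE = 2.334719 × 0.412 = 0.96190.
CI: -0.653 ± 0.96190 → (-1.615, 0.309).
With 98% confidence, each one-unit increase in firm size (log) is associated with a change of between -1.615 and 0.309 % in stock return, holding the other predictors fixed.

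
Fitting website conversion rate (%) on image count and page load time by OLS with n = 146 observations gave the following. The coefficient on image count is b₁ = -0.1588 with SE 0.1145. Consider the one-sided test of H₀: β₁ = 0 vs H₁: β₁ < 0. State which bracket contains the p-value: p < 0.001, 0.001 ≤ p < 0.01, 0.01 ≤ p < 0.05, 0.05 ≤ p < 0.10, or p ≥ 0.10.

0.05 ≤ p < 0.10

t = -0.1588 / 0.1145 = -1.387.
df = n − k − 1 = 146 − 2 − 1 = 143.
One-sided p = P(T_{143} < t) ≈ 0.0838.
So 0.05 ≤ p < 0.10.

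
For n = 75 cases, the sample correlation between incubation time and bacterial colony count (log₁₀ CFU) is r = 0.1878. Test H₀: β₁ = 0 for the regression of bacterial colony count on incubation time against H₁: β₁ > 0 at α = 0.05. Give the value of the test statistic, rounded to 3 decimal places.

t = r·√(n − 2)/√(1 − r²) = 0.1878·√73/√0.964731 = 1.634.
df = n − 2 = 73.
One-sided p ≈ 0.0533, which is ≥ 0.05, so fail to reject H₀.
The data do not give significant evidence of a linear association between incubation time and bacterial colony count.

t = 1.634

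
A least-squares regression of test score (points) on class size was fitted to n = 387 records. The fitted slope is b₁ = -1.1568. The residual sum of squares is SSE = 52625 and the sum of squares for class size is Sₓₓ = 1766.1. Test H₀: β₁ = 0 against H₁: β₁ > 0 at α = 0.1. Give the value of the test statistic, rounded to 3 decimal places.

t = -4.158

MSE = SSE/(n − 2) = 52625/385 = 136.688.
SE(b₁) = √(MSE/Sₓₓ) = √(136.688/1766.1) = 0.278201.
t = -1.1568 / 0.278201 = -4.158.
df = n − 2 = 385.
One-sided p ≈ 1.0000, which is ≥ 0.1, so fail to reject H₀.
The data do not give significant evidence that the true slope on class size is positive.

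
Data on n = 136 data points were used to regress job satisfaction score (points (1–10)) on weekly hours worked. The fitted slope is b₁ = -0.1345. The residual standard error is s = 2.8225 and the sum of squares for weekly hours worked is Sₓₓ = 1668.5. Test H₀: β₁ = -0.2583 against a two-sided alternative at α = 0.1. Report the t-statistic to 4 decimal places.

SE(b₁) = s/√Sₓₓ = 2.8225/√1668.5 = 0.0690989.
t = (-0.1345 − (-0.2583)) / 0.0690989 = 1.7916.
df = n − 2 = 134.
Two-sided p ≈ 0.0754, which is < 0.1, so reject H₀.
There is evidence that the true slope on weekly hours worked differs from -0.2583 points (1–10) per unit.

t = 1.7916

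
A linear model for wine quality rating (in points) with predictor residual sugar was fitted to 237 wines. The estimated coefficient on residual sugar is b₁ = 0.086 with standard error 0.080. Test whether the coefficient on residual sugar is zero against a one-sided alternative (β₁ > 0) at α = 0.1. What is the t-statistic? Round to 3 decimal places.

H₀: β₁ = 0 vs H₁: β₁ > 0.
t = (b₁ − β₁⁰)/SE = 0.086 / 0.080 = 1.075.
df = n − 2 = 237 − 2 = 235.
One-sided p ≈ 0.1417, which is ≥ 0.1, so fail to reject H₀.
The data do not give significant evidence that the true slope on residual sugar is positive.

t = 1.075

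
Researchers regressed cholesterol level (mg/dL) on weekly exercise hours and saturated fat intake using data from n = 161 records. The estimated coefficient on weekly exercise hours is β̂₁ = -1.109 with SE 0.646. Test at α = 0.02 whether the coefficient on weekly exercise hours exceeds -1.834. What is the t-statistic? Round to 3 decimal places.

H₀: β₁ = -1.834 vs H₁: β₁ > -1.834.
t = (β̂₁ − β₁⁰)/SE = (-1.109 − (-1.834)) / 0.646 = 1.122.
df = n − k − 1 = 161 − 2 − 1 = 158.
One-sided p ≈ 0.1317, which is ≥ 0.02, so fail to reject H₀.
The data do not give significant evidence that the true slope on weekly exercise hours exceeds -1.834 mg/dL per unit, holding the other predictors fixed.

t = 1.122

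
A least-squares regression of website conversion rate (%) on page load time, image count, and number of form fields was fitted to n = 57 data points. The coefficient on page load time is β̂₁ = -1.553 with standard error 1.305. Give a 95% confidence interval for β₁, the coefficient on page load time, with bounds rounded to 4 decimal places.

df = n − k − 1 = 57 − 3 − 1 = 53.
t* = t_{0.025, 53} = 2.005746.
Margin = t* × SE = 2.005746 × 1.305 = 2.617499.
CI: -1.553 ± 2.617499 → (-4.1705, 1.0645).
With 95% confidence, each one-unit increase in page load time is associated with a change of between -4.1705 and 1.0645 % in website conversion rate, holding the other predictors fixed.

(-4.1705, 1.0645)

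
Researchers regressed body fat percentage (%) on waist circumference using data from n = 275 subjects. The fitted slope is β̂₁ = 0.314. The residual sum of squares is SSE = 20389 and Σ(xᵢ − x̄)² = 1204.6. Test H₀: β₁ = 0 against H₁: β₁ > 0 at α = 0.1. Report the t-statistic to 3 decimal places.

MSE = SSE/(n − 2) = 20389/273 = 74.685.
SE(β̂₁) = √(MSE/Sₓₓ) = √(74.685/1204.6) = 0.248998.
t = 0.314 / 0.248998 = 1.261.
df = n − 2 = 273.
One-sided p ≈ 0.1042, which is ≥ 0.1, so fail to reject H₀.
The data do not give significant evidence that the true slope on waist circumference is positive.

t = 1.261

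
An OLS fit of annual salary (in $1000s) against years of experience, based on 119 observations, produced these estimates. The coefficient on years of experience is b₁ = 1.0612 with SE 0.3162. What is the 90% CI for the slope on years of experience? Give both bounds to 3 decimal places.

(0.537, 1.585)

df = n − 2 = 119 − 2 = 117.
t* = t_{0.05, 117} = 1.657982.
Margin = t* × SE = 1.657982 × 0.3162 = 0.52425.
CI: 1.0612 ± 0.52425 → (0.537, 1.585).
With 90% confidence, each one-unit increase in years of experience is associated with a change of between 0.537 and 1.585 $1000s in annual salary.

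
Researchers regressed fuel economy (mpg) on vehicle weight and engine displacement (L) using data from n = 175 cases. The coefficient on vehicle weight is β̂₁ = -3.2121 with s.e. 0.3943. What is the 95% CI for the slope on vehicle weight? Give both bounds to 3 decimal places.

df = n − k − 1 = 175 − 2 − 1 = 172.
t* = t_{0.025, 172} = 1.973852.
Margin = t* × SE = 1.973852 × 0.3943 = 0.77829.
CI: -3.2121 ± 0.77829 → (-3.990, -2.434).
With 95% confidence, each one-unit increase in vehicle weight is associated with a change of between -3.990 and -2.434 mpg in fuel economy, holding the other predictors fixed.

(-3.990, -2.434)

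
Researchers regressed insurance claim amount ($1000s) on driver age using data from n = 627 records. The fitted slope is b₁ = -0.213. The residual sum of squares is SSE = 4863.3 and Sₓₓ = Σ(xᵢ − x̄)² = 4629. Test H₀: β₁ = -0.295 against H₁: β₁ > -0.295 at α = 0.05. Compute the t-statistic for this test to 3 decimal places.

MSE = SSE/(n − 2) = 4863.3/625 = 7.78128.
SE(b₁) = √(MSE/Sₓₓ) = √(7.78128/4629) = 0.0409998.
t = (-0.213 − (-0.295)) / 0.0409998 = 2.000.
df = n − 2 = 625.
One-sided p ≈ 0.0230, which is < 0.05, so reject H₀.
There is evidence that the true slope on driver age exceeds -0.295 $1000s per unit.

t = 2.000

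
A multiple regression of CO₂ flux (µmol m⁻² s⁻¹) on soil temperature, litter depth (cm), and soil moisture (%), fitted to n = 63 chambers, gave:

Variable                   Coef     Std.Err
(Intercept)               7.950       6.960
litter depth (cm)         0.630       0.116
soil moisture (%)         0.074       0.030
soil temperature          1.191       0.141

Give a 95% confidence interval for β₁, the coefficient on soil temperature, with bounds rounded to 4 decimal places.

Read off: b = 1.191, SE = 0.141 for soil temperature.
df = n − k − 1 = 63 − 3 − 1 = 59.
t* = t_{0.025, 59} = 2.000995.
Margin = t* × SE = 2.000995 × 0.141 = 0.282140.
CI: 1.191 ± 0.282140 → (0.9089, 1.4731).

(0.9089, 1.4731)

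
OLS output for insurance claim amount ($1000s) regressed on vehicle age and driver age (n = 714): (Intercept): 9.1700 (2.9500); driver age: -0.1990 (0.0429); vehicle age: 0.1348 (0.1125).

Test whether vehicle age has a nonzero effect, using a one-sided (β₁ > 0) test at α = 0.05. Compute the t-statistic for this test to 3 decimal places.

Read off: b = 0.1348, SE = 0.1125 for vehicle age.
H₀: β₁ = 0 vs H₁: β₁ > 0.
t = 0.1348 / 0.1125 = 1.198.
df = n − k − 1 = 714 − 2 − 1 = 711.
One-sided p ≈ 0.1156, which is ≥ 0.05, so fail to reject H₀.
The data do not give significant evidence that the true slope on vehicle age is positive, holding the other predictors fixed.

t = 1.198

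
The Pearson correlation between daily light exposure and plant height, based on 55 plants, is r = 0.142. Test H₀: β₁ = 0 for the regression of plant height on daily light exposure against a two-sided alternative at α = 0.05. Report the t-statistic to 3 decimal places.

t = r·√(n − 2)/√(1 − r²) = 0.142·√53/√0.979836 = 1.044.
df = n − 2 = 53.
Two-sided p ≈ 0.3011, which is ≥ 0.05, so fail to reject H₀.
The data do not give significant evidence of a linear association between daily light exposure and plant height.

t = 1.044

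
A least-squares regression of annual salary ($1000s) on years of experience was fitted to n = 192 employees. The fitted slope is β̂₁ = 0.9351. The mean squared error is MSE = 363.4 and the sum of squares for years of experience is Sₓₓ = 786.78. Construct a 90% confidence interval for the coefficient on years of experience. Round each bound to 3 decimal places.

(-0.188, 2.058)

SE(β̂₁) = √(MSE/Sₓₓ) = √(363.4/786.78) = 0.679619.
df = n − 2 = 190.
t* = t_{0.05, 190} = 1.652913.
Margin = t* × SE = 1.652913 × 0.679619 = 1.12335.
CI: 0.9351 ± 1.12335 → (-0.188, 2.058).
With 90% confidence, each one-unit increase in years of experience is associated with a change of between -0.188 and 2.058 $1000s in annual salary.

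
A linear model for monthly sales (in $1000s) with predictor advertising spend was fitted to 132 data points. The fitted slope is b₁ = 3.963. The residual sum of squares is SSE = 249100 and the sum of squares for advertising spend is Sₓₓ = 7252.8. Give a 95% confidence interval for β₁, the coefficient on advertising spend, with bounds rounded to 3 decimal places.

(2.946, 4.980)

MSE = SSE/(n − 2) = 249100/130 = 1916.15.
SE(b₁) = √(MSE/Sₓₓ) = √(1916.15/7252.8) = 0.513999.
df = n − 2 = 130.
t* = t_{0.025, 130} = 1.97838.
Margin = t* × SE = 1.97838 × 0.513999 = 1.01689.
CI: 3.963 ± 1.01689 → (2.946, 4.980).
With 95% confidence, each one-unit increase in advertising spend is associated with a change of between 2.946 and 4.980 $1000s in monthly sales.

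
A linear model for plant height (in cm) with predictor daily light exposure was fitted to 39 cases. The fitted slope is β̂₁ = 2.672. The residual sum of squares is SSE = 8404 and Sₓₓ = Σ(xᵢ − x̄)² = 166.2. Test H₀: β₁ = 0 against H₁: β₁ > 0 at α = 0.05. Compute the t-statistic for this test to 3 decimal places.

MSE = SSE/(n − 2) = 8404/37 = 227.135.
SE(β̂₁) = √(MSE/Sₓₓ) = √(227.135/166.2) = 1.16903.
t = 2.672 / 1.16903 = 2.286.
df = n − 2 = 37.
One-sided p ≈ 0.0140, which is < 0.05, so reject H₀.
There is evidence that the true slope on daily light exposure is positive.

t = 2.286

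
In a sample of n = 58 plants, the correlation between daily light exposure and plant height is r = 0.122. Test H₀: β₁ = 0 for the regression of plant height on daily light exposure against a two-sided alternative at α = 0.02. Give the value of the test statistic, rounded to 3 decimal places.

t = r·√(n − 2)/√(1 − r²) = 0.122·√56/√0.985116 = 0.920.
df = n − 2 = 56.
Two-sided p ≈ 0.3616, which is ≥ 0.02, so fail to reject H₀.
The data do not give significant evidence of a linear association between daily light exposure and plant height.

t = 0.920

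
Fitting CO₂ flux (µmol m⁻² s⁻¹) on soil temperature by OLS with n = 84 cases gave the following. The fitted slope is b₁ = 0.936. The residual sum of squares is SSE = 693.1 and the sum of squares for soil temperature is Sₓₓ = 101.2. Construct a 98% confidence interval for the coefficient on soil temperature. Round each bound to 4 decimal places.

MSE = SSE/(n − 2) = 693.1/82 = 8.45244.
SE(b₁) = √(MSE/Sₓₓ) = √(8.45244/101.2) = 0.289002.
df = n − 2 = 82.
t* = t_{0.01, 82} = 2.372687.
Margin = t* × SE = 2.372687 × 0.289002 = 0.685711.
CI: 0.936 ± 0.685711 → (0.2503, 1.6217).
With 98% confidence, each one-unit increase in soil temperature is associated with a change of between 0.2503 and 1.6217 µmol m⁻² s⁻¹ in CO₂ flux.

(0.2503, 1.6217)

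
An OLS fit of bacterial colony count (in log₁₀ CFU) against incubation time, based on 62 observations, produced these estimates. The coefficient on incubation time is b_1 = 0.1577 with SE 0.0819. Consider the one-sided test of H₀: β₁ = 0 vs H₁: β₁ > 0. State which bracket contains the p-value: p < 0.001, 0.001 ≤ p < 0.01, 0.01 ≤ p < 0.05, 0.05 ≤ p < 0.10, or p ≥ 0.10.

0.01 ≤ p < 0.05

t = 0.1577 / 0.0819 = 1.926.
df = n − 2 = 62 − 2 = 60.
One-sided p = P(T_{60} > t) ≈ 0.0295.
So 0.01 ≤ p < 0.05.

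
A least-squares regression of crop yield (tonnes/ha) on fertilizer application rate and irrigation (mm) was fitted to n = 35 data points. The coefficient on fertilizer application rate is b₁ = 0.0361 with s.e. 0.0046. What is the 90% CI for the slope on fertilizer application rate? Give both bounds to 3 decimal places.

df = n − k − 1 = 35 − 2 − 1 = 32.
t* = t_{0.05, 32} = 1.693889.
Margin = t* × SE = 1.693889 × 0.0046 = 0.00779.
CI: 0.0361 ± 0.00779 → (0.028, 0.044).
With 90% confidence, each one-unit increase in fertilizer application rate is associated with a change of between 0.028 and 0.044 tonnes/ha in crop yield, holding the other predictors fixed.

(0.028, 0.044)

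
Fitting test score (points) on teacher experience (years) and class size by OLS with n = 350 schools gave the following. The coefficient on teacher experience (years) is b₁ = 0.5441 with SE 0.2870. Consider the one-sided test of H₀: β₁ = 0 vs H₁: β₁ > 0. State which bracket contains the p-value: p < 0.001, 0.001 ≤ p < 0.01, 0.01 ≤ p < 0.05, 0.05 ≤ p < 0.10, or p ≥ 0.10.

0.01 ≤ p < 0.05

t = 0.5441 / 0.2870 = 1.896.
df = n − k − 1 = 350 − 2 − 1 = 347.
One-sided p = P(T_{347} > t) ≈ 0.0294.
So 0.01 ≤ p < 0.05.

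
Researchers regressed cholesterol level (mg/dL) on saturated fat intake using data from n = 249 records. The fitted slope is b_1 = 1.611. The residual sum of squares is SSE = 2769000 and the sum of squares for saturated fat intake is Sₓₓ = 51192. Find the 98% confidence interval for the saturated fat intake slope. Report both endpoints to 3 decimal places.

MSE = SSE/(n − 2) = 2769000/247 = 11210.5.
SE(b_1) = √(MSE/Sₓₓ) = √(11210.5/51192) = 0.467963.
df = n − 2 = 247.
t* = t_{0.01, 247} = 2.34154.
Margin = t* × SE = 2.34154 × 0.467963 = 1.09575.
CI: 1.611 ± 1.09575 → (0.515, 2.707).
With 98% confidence, each one-unit increase in saturated fat intake is associated with a change of between 0.515 and 2.707 mg/dL in cholesterol level.

(0.515, 2.707)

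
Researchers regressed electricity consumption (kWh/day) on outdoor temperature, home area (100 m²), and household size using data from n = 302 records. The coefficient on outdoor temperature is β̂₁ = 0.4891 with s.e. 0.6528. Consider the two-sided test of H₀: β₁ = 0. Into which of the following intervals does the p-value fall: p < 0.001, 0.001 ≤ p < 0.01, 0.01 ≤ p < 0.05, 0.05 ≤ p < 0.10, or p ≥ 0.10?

p ≥ 0.10

t = 0.4891 / 0.6528 = 0.749.
df = n − k − 1 = 302 − 3 − 1 = 298.
Two-sided p = 2·P(T_{298} > |t|) ≈ 0.4543.
So p ≥ 0.10.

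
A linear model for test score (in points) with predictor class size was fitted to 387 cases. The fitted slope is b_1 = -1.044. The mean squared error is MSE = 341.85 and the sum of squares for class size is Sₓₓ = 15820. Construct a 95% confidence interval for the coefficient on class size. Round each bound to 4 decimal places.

(-1.3330, -0.7550)

SE(b_1) = √(MSE/Sₓₓ) = √(341.85/15820) = 0.146999.
df = n − 2 = 385.
t* = t_{0.025, 385} = 1.966145.
Margin = t* × SE = 1.966145 × 0.146999 = 0.289021.
CI: -1.044 ± 0.289021 → (-1.3330, -0.7550).
With 95% confidence, each one-unit increase in class size is associated with a change of between -1.3330 and -0.7550 points in test score.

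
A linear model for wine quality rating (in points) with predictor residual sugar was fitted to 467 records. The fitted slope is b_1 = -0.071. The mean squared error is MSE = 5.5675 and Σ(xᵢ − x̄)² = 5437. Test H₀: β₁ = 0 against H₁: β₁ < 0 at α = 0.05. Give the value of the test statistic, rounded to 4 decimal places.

SE(b_1) = √(MSE/Sₓₓ) = √(5.5675/5437) = 0.032.
t = -0.071 / 0.032 = -2.2187.
df = n − 2 = 465.
One-sided p ≈ 0.0135, which is < 0.05, so reject H₀.
There is evidence that the true slope on residual sugar is negative.

t = -2.2187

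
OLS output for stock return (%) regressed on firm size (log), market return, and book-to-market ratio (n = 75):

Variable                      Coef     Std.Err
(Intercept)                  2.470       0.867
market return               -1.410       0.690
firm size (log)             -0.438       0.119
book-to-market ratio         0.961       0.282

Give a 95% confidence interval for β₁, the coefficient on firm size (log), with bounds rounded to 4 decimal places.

(-0.6753, -0.2007)

Read off: b = -0.438, SE = 0.119 for firm size (log).
df = n − k − 1 = 75 − 3 − 1 = 71.
t* = t_{0.025, 71} = 1.993943.
Margin = t* × SE = 1.993943 × 0.119 = 0.237279.
CI: -0.438 ± 0.237279 → (-0.6753, -0.2007).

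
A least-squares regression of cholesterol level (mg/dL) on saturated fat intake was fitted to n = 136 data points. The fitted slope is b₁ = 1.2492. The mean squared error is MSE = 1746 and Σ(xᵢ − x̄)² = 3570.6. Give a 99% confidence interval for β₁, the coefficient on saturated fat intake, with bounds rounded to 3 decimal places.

SE(b₁) = √(MSE/Sₓₓ) = √(1746/3570.6) = 0.699281.
df = n − 2 = 134.
t* = t_{0.005, 134} = 2.613017.
Margin = t* × SE = 2.613017 × 0.699281 = 1.82723.
CI: 1.2492 ± 1.82723 → (-0.578, 3.076).
With 99% confidence, each one-unit increase in saturated fat intake is associated with a change of between -0.578 and 3.076 mg/dL in cholesterol level.

(-0.578, 3.076)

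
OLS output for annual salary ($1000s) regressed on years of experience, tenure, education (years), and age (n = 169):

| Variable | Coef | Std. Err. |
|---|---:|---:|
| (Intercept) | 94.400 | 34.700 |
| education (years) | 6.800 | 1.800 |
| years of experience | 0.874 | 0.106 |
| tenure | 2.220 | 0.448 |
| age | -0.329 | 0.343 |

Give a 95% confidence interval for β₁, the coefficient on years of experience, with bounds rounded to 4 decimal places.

(0.6647, 1.0833)

Read off: b = 0.874, SE = 0.106 for years of experience.
df = n − k − 1 = 169 − 4 − 1 = 164.
t* = t_{0.025, 164} = 1.974535.
Margin = t* × SE = 1.974535 × 0.106 = 0.209301.
CI: 0.874 ± 0.209301 → (0.6647, 1.0833).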